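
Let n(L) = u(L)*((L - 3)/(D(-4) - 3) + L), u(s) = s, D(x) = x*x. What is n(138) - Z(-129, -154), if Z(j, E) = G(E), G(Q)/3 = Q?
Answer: 272208/13 ≈ 20939.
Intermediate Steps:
G(Q) = 3*Q
Z(j, E) = 3*E
D(x) = x²
n(L) = L*(-3/13 + 14*L/13) (n(L) = L*((L - 3)/((-4)² - 3) + L) = L*((-3 + L)/(16 - 3) + L) = L*((-3 + L)/13 + L) = L*((-3 + L)*(1/13) + L) = L*((-3/13 + L/13) + L) = L*(-3/13 + 14*L/13))
n(138) - Z(-129, -154) = (1/13)*138*(-3 + 14*138) - 3*(-154) = (1/13)*138*(-3 + 1932) - 1*(-462) = (1/13)*138*1929 + 462 = 266202/13 + 462 = 272208/13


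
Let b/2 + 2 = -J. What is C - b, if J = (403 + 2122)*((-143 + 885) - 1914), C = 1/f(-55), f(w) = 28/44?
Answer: -41430161/7 ≈ -5.9186e+6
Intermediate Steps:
f(w) = 7/11 (f(w) = 28*(1/44) = 7/11)
C = 11/7 (C = 1/(7/11) = 11/7 ≈ 1.5714)
J = -2959300 (J = 2525*(742 - 1914) = 2525*(-1172) = -2959300)
b = 5918596 (b = -4 + 2*(-1*(-2959300)) = -4 + 2*2959300 = -4 + 5918600 = 5918596)
C - b = 11/7 - 1*5918596 = 11/7 - 5918596 = -41430161/7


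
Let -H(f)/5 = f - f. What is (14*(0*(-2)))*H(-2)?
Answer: 0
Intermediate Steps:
H(f) = 0 (H(f) = -5*(f - f) = -5*0 = 0)
(14*(0*(-2)))*H(-2) = (14*(0*(-2)))*0 = (14*0)*0 = 0*0 = 0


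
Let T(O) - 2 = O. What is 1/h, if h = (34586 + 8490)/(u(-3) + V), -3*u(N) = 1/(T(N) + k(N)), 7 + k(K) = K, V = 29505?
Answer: 486833/710754 ≈ 0.68495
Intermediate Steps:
T(O) = 2 + O
k(K) = -7 + K
u(N) = -1/(3*(-5 + 2*N)) (u(N) = -1/(3*((2 + N) + (-7 + N))) = -1/(3*(-5 + 2*N)))
h = 710754/486833 (h = (34586 + 8490)/(-1/(-15 + 6*(-3)) + 29505) = 43076/(-1/(-15 - 18) + 29505) = 43076/(-1/(-33) + 29505) = 43076/(-1*(-1/33) + 29505) = 43076/(1/33 + 29505) = 43076/(973666/33) = 43076*(33/973666) = 710754/486833 ≈ 1.4600)
1/h = 1/(710754/486833) = 486833/710754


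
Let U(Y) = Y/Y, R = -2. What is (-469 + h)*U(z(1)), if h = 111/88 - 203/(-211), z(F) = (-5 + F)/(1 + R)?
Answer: -8667107/18568 ≈ -466.78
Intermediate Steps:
z(F) = 5 - F (z(F) = (-5 + F)/(1 - 2) = (-5 + F)/(-1) = (-5 + F)*(-1) = 5 - F)
U(Y) = 1
h = 41285/18568 (h = 111*(1/88) - 203*(-1/211) = 111/88 + 203/211 = 41285/18568 ≈ 2.2234)
(-469 + h)*U(z(1)) = (-469 + 41285/18568)*1 = -8667107/18568*1 = -8667107/18568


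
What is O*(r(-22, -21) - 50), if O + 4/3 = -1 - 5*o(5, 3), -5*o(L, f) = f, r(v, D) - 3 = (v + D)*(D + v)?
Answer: 3604/3 ≈ 1201.3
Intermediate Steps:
r(v, D) = 3 + (D + v)² (r(v, D) = 3 + (v + D)*(D + v) = 3 + (D + v)*(D + v) = 3 + (D + v)²)
o(L, f) = -f/5
O = ⅔ (O = -4/3 + (-1 - (-1)*3) = -4/3 + (-1 - 5*(-⅗)) = -4/3 + (-1 + 3) = -4/3 + 2 = ⅔ ≈ 0.66667)
O*(r(-22, -21) - 50) = 2*((3 + (-21 - 22)²) - 50)/3 = 2*((3 + (-43)²) - 50)/3 = 2*((3 + 1849) - 50)/3 = 2*(1852 - 50)/3 = (⅔)*1802 = 3604/3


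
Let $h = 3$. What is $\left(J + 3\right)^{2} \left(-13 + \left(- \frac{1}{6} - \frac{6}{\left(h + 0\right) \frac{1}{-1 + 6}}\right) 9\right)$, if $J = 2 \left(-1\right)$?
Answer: $- \frac{209}{2} \approx -104.5$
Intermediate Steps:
$J = -2$
$\left(J + 3\right)^{2} \left(-13 + \left(- \frac{1}{6} - \frac{6}{\left(h + 0\right) \frac{1}{-1 + 6}}\right) 9\right) = \left(-2 + 3\right)^{2} \left(-13 + \left(- \frac{1}{6} - \frac{6}{\left(3 + 0\right) \frac{1}{-1 + 6}}\right) 9\right) = 1^{2} \left(-13 + \left(\left(-1\right) \frac{1}{6} - \frac{6}{3 \cdot \frac{1}{5}}\right) 9\right) = 1 \left(-13 + \left(- \frac{1}{6} - \frac{6}{3 \cdot \frac{1}{5}}\right) 9\right) = 1 \left(-13 + \left(- \frac{1}{6} - \frac{6}{\frac{3}{5}}\right) 9\right) = 1 \left(-13 + \left(- \frac{1}{6} - 10\right) 9\right) = 1 \left(-13 - \frac{183}{2}\right) = 1 \left(- \frac{209}{2}\right) = - \frac{209}{2}$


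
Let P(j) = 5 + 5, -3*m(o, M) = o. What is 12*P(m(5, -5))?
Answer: 120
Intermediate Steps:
m(o, M) = -o/3
P(j) = 10
12*P(m(5, -5)) = 12*10 = 120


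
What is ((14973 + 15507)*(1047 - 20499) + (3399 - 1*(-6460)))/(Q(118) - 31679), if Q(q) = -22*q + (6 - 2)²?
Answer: 592887101/34259 ≈ 17306.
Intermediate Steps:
Q(q) = 16 - 22*q (Q(q) = -22*q + 4² = -22*q + 16 = 16 - 22*q)
((14973 + 15507)*(1047 - 20499) + (3399 - 1*(-6460)))/(Q(118) - 31679) = ((14973 + 15507)*(1047 - 20499) + (3399 - 1*(-6460)))/((16 - 22*118) - 31679) = (30480*(-19452) + (3399 + 6460))/((16 - 2596) - 31679) = (-592896960 + 9859)/(-2580 - 31679) = -592887101/(-34259) = -592887101*(-1/34259) = 592887101/34259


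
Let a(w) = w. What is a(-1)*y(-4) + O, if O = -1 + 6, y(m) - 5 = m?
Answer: 4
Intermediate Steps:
y(m) = 5 + m
O = 5
a(-1)*y(-4) + O = -(5 - 4) + 5 = -1*1 + 5 = -1 + 5 = 4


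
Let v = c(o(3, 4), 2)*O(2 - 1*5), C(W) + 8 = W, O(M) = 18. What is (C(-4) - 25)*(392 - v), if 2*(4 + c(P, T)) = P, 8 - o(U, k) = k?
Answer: -15836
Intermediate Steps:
C(W) = -8 + W
o(U, k) = 8 - k
c(P, T) = -4 + P/2
v = -36 (v = (-4 + (8 - 1*4)/2)*18 = (-4 + (8 - 4)/2)*18 = (-4 + (½)*4)*18 = (-4 + 2)*18 = -2*18 = -36)
(C(-4) - 25)*(392 - v) = ((-8 - 4) - 25)*(392 - 1*(-36)) = (-12 - 25)*(392 + 36) = -37*428 = -15836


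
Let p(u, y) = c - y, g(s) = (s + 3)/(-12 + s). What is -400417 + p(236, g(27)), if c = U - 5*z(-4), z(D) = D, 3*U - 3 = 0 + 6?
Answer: -400396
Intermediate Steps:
U = 3 (U = 1 + (0 + 6)/3 = 1 + (⅓)*6 = 1 + 2 = 3)
g(s) = (3 + s)/(-12 + s)
c = 23 (c = 3 - 5*(-4) = 3 + 20 = 23)
p(u, y) = 23 - y
-400417 + p(236, g(27)) = -400417 + (23 - (3 + 27)/(-12 + 27)) = -400417 + (23 - 30/15) = -400417 + (23 - 1*2) = -400417 + (23 - 2) = -400417 + 21 = -400396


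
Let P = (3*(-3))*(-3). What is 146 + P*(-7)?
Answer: -43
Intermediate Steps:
P = 27 (P = -9*(-3) = 27)
146 + P*(-7) = 146 + 27*(-7) = 146 - 189 = -43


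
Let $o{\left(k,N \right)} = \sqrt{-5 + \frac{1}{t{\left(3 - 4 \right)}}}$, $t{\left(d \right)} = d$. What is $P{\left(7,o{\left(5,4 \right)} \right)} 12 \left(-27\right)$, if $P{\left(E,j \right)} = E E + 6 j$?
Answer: $-15876 - 1944 i \sqrt{6} \approx -15876.0 - 4761.8 i$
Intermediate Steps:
$o{\left(k,N \right)} = i \sqrt{6}$ ($o{\left(k,N \right)} = \sqrt{-5 + \frac{1}{3 - 4}} = \sqrt{-5 + \frac{1}{-1}} = \sqrt{-5 - 1} = \sqrt{-6} = i \sqrt{6}$)
$P{\left(E,j \right)} = E^{2} + 6 j$
$P{\left(7,o{\left(5,4 \right)} \right)} 12 \left(-27\right) = \left(7^{2} + 6 i \sqrt{6}\right) 12 \left(-27\right) = \left(49 + 6 i \sqrt{6}\right) 12 \left(-27\right) = \left(588 + 72 i \sqrt{6}\right) \left(-27\right) = -15876 - 1944 i \sqrt{6}$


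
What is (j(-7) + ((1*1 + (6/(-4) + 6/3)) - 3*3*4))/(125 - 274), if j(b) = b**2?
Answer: -29/298 ≈ -0.097315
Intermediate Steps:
(j(-7) + ((1*1 + (6/(-4) + 6/3)) - 3*3*4))/(125 - 274) = ((-7)**2 + ((1*1 + (6/(-4) + 6/3)) - 3*3*4))/(125 - 274) = (49 + ((1 + (6*(-1/4) + 6*(1/3))) - 9*4))/(-149) = (49 + ((1 + (-3/2 + 2)) - 36))*(-1/149) = (49 + ((1 + 1/2) - 36))*(-1/149) = (49 + (3/2 - 36))*(-1/149) = (49 - 69/2)*(-1/149) = (29/2)*(-1/149) = -29/298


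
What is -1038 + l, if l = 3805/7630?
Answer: -1583227/1526 ≈ -1037.5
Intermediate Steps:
l = 761/1526 (l = 3805*(1/7630) = 761/1526 ≈ 0.49869)
-1038 + l = -1038 + 761/1526 = -1583227/1526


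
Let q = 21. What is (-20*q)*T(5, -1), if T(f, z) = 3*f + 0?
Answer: -6300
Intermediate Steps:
T(f, z) = 3*f
(-20*q)*T(5, -1) = (-20*21)*(3*5) = -420*15 = -6300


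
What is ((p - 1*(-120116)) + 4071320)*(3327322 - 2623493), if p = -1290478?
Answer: 2041778368182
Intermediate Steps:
((p - 1*(-120116)) + 4071320)*(3327322 - 2623493) = ((-1290478 - 1*(-120116)) + 4071320)*(3327322 - 2623493) = ((-1290478 + 120116) + 4071320)*703829 = (-1170362 + 4071320)*703829 = 2900958*703829 = 2041778368182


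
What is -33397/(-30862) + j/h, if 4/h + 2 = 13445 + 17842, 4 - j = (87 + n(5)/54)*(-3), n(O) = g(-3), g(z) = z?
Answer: 59008014583/28488 ≈ 2.0713e+6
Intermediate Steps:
n(O) = -3
j = 1589/6 (j = 4 - (87 - 3/54)*(-3) = 4 - (87 - 3*1/54)*(-3) = 4 - (87 - 1/18)*(-3) = 4 - 1565*(-3)/18 = 4 - 1*(-1565/6) = 4 + 1565/6 = 1589/6 ≈ 264.83)
h = 4/31285 (h = 4/(-2 + (13445 + 17842)) = 4/(-2 + 31287) = 4/31285 ≈ 0.00012786)
-33397/(-30862) + j/h = -33397/(-30862) + 1589/(6*(4/31285)) = -33397*(-1/30862) + (1589/6)*(31285/4) = 2569/2374 + 49711865/24 = 59008014583/28488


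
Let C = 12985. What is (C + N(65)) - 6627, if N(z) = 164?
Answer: 6522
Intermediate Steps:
(C + N(65)) - 6627 = (12985 + 164) - 6627 = 13149 - 6627 = 6522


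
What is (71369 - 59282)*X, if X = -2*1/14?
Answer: -12087/7 ≈ -1726.7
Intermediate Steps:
X = -1/7 (X = -2*1/14 = -1/7 ≈ -0.14286)
(71369 - 59282)*X = (71369 - 59282)*(-1/7) = 12087*(-1/7) = -12087/7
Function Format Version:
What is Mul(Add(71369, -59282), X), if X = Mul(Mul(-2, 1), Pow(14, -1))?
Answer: Rational(-12087, 7) ≈ -1726.7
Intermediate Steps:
X = Rational(-1, 7) (X = Mul(-2, Rational(1, 14)) = Rational(-1, 7) ≈ -0.14286)
Mul(Add(71369, -59282), X) = Mul(Add(71369, -59282), Rational(-1, 7)) = Mul(12087, Rational(-1, 7)) = Rational(-12087, 7)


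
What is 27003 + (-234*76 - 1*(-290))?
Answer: 9509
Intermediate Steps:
27003 + (-234*76 - 1*(-290)) = 27003 + (-17784 + 290) = 27003 - 17494 = 9509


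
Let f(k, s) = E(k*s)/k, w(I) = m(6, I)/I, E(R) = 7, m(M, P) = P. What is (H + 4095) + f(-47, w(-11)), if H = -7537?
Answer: -161781/47 ≈ -3442.1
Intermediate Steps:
w(I) = 1 (w(I) = I/I = 1)
f(k, s) = 7/k
(H + 4095) + f(-47, w(-11)) = (-7537 + 4095) + 7/(-47) = -3442 + 7*(-1/47) = -3442 - 7/47 = -161781/47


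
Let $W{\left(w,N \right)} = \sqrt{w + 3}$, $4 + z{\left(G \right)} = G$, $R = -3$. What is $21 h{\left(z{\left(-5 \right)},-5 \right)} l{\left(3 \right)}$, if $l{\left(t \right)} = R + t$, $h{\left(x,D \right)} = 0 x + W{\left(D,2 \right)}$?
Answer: $0$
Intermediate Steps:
$z{\left(G \right)} = -4 + G$
$W{\left(w,N \right)} = \sqrt{3 + w}$
$h{\left(x,D \right)} = \sqrt{3 + D}$ ($h{\left(x,D \right)} = 0 x + \sqrt{3 + D} = 0 + \sqrt{3 + D} = \sqrt{3 + D}$)
$l{\left(t \right)} = -3 + t$
$21 h{\left(z{\left(-5 \right)},-5 \right)} l{\left(3 \right)} = 21 \sqrt{3 - 5} \left(-3 + 3\right) = 21 \sqrt{-2} \cdot 0 = 21 i \sqrt{2} \cdot 0 = 0$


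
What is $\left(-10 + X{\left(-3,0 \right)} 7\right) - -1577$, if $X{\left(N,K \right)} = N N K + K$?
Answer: $1567$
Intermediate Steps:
$X{\left(N,K \right)} = K + K N^{2}$ ($X{\left(N,K \right)} = N^{2} K + K = K N^{2} + K = K + K N^{2}$)
$\left(-10 + X{\left(-3,0 \right)} 7\right) - -1577 = \left(-10 + 0 \left(1 + \left(-3\right)^{2}\right) 7\right) - -1577 = \left(-10 + 0 \left(1 + 9\right) 7\right) + 1577 = \left(-10 + 0 \cdot 10 \cdot 7\right) + 1577 = \left(-10 + 0 \cdot 7\right) + 1577 = \left(-10 + 0\right) + 1577 = -10 + 1577 = 1567$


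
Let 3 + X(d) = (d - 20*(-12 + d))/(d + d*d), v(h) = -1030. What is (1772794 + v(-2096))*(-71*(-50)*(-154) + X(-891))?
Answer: -42672935428255498/44055 ≈ -9.6863e+11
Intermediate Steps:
X(d) = -3 + (240 - 19*d)/(d + d**2) (X(d) = -3 + (d - 20*(-12 + d))/(d + d*d) = -3 + (d + (240 - 20*d))/(d + d**2) = -3 + (240 - 19*d)/(d + d**2))
(1772794 + v(-2096))*(-71*(-50)*(-154) + X(-891)) = (1772794 - 1030)*(-71*(-50)*(-154) + (240 - 22*(-891) - 3*(-891)**2)/((-891)*(1 - 891))) = 1771764*(3550*(-154) - 1/891*(240 + 19602 - 3*793881)/(-890)) = 1771764*(-546700 - 1/891*(-1/890)*(240 + 19602 - 2381643)) = 1771764*(-546700 - 1/891*(-1/890)*(-2361801)) = 1771764*(-546700 - 787267/264330) = 1771764*(-144509998267/264330) = -42672935428255498/44055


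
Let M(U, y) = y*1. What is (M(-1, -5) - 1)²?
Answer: 36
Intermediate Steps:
M(U, y) = y
(M(-1, -5) - 1)² = (-5 - 1)² = (-6)² = 36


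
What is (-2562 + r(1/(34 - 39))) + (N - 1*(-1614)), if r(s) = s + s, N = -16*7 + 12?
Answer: -5242/5 ≈ -1048.4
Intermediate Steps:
N = -100 (N = -112 + 12 = -100)
r(s) = 2*s
(-2562 + r(1/(34 - 39))) + (N - 1*(-1614)) = (-2562 + 2/(34 - 39)) + (-100 - 1*(-1614)) = (-2562 + 2/(-5)) + (-100 + 1614) = (-2562 + 2*(-⅕)) + 1514 = (-2562 - ⅖) + 1514 = -12812/5 + 1514 = -5242/5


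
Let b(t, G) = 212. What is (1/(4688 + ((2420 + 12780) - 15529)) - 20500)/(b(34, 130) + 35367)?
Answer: -89359499/155088861 ≈ -0.57618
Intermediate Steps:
(1/(4688 + ((2420 + 12780) - 15529)) - 20500)/(b(34, 130) + 35367) = (1/(4688 + ((2420 + 12780) - 15529)) - 20500)/(212 + 35367) = (1/(4688 + (15200 - 15529)) - 20500)/35579 = (1/(4688 - 329) - 20500)*(1/35579) = (1/4359 - 20500)*(1/35579) = -89359499/4359*1/35579 = -89359499/155088861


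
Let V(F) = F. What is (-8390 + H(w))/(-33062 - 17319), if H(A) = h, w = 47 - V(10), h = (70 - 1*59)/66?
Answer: 50339/302286 ≈ 0.16653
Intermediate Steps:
h = 1/6 (h = (70 - 59)*(1/66) = 11*(1/66) = 1/6 ≈ 0.16667)
w = 37 (w = 47 - 1*10 = 47 - 10 = 37)
H(A) = 1/6
(-8390 + H(w))/(-33062 - 17319) = (-8390 + 1/6)/(-33062 - 17319) = -50339/6/(-50381) = -50339/6*(-1/50381) = 50339/302286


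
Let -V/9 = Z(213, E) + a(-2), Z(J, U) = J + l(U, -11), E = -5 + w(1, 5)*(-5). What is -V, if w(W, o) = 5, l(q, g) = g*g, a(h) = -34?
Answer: 2700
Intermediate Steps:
l(q, g) = g**2
E = -30 (E = -5 + 5*(-5) = -5 - 25 = -30)
Z(J, U) = 121 + J (Z(J, U) = J + (-11)**2 = J + 121 = 121 + J)
V = -2700 (V = -9*((121 + 213) - 34) = -9*(334 - 34) = -9*300 = -2700)
-V = -1*(-2700) = 2700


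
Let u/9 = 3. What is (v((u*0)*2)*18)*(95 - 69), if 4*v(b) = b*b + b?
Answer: 0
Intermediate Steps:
u = 27 (u = 9*3 = 27)
v(b) = b/4 + b²/4 (v(b) = (b*b + b)/4 = (b² + b)/4 = (b + b²)/4 = b/4 + b²/4)
(v((u*0)*2)*18)*(95 - 69) = ((((27*0)*2)*(1 + (27*0)*2)/4)*18)*(95 - 69) = (((0*2)*(1 + 0*2)/4)*18)*26 = (((¼)*0*(1 + 0))*18)*26 = (((¼)*0*1)*18)*26 = (0*18)*26 = 0*26 = 0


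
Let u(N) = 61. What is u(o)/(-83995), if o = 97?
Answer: -61/83995 ≈ -0.00072623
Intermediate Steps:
u(o)/(-83995) = 61/(-83995) = 61*(-1/83995) = -61/83995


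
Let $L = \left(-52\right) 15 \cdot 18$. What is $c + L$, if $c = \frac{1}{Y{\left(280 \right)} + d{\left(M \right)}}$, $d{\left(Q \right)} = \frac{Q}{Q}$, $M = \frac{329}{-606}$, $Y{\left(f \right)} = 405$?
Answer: $- \frac{5700239}{406} \approx -14040.0$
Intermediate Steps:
$M = - \frac{329}{606}$ ($M = 329 \left(- \frac{1}{606}\right) = - \frac{329}{606} \approx -0.5429$)
$d{\left(Q \right)} = 1$
$c = \frac{1}{406}$ ($c = \frac{1}{405 + 1} = \frac{1}{406} \approx 0.0024631$)
$L = -14040$ ($L = \left(-780\right) 18 = -14040$)
$c + L = \frac{1}{406} - 14040 = - \frac{5700239}{406}$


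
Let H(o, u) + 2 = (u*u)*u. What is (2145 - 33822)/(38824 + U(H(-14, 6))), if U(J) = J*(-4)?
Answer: -10559/12656 ≈ -0.83431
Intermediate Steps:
H(o, u) = -2 + u³ (H(o, u) = -2 + (u*u)*u = -2 + u²*u = -2 + u³)
U(J) = -4*J
(2145 - 33822)/(38824 + U(H(-14, 6))) = (2145 - 33822)/(38824 - 4*(-2 + 6³)) = -31677/(38824 - 4*(-2 + 216)) = -31677/(38824 - 4*214) = -31677/(38824 - 856) = -31677/37968 = -31677*1/37968 = -10559/12656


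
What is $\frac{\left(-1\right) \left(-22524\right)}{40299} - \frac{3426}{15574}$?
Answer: $\frac{35454067}{104602771} \approx 0.33894$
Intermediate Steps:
$\frac{\left(-1\right) \left(-22524\right)}{40299} - \frac{3426}{15574} = 22524 \cdot \frac{1}{40299} - \frac{1713}{7787} = \frac{7508}{13433} - \frac{1713}{7787} = \frac{35454067}{104602771}$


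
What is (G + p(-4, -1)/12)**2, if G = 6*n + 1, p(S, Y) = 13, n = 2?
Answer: 28561/144 ≈ 198.34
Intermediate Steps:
G = 13 (G = 6*2 + 1 = 12 + 1 = 13)
(G + p(-4, -1)/12)**2 = (13 + 13/12)**2 = (169/12)**2 = 28561/144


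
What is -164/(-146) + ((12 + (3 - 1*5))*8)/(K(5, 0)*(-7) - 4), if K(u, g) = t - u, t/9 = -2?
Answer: 18714/11461 ≈ 1.6328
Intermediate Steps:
t = -18 (t = 9*(-2) = -18)
K(u, g) = -18 - u
-164/(-146) + ((12 + (3 - 1*5))*8)/(K(5, 0)*(-7) - 4) = -164/(-146) + ((12 + (3 - 1*5))*8)/((-18 - 1*5)*(-7) - 4) = -164*(-1/146) + ((12 + (3 - 5))*8)/((-18 - 5)*(-7) - 4) = 82/73 + ((12 - 2)*8)/(-23*(-7) - 4) = 82/73 + (10*8)/(161 - 4) = 82/73 + 80/157 = 18714/11461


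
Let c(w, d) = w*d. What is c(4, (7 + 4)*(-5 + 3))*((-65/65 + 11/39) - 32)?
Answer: 112288/39 ≈ 2879.2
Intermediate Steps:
c(w, d) = d*w
c(4, (7 + 4)*(-5 + 3))*((-65/65 + 11/39) - 32) = (((7 + 4)*(-5 + 3))*4)*((-65/65 + 11/39) - 32) = ((11*(-2))*4)*((-65*1/65 + 11*(1/39)) - 32) = (-22*4)*((-1 + 11/39) - 32) = -88*(-28/39 - 32) = -88*(-1276/39) = 112288/39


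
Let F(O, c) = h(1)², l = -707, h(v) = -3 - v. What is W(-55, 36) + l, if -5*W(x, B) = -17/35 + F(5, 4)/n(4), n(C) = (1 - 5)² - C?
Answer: -371264/525 ≈ -707.17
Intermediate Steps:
F(O, c) = 16 (F(O, c) = (-3 - 1*1)² = (-3 - 1)² = (-4)² = 16)
n(C) = 16 - C (n(C) = (-4)² - C = 16 - C)
W(x, B) = -89/525 (W(x, B) = -(-17/35 + 16/(16 - 1*4))/5 = -(-17*1/35 + 16/(16 - 4))/5 = -(-17/35 + 16/12)/5 = -(-17/35 + 16*(1/12))/5 = -(-17/35 + 4/3)/5 = -⅕*89/105 = -89/525)
W(-55, 36) + l = -89/525 - 707 = -371264/525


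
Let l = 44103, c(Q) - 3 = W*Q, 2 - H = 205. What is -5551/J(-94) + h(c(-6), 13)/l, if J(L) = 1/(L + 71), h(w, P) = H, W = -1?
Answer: 5630762116/44103 ≈ 1.2767e+5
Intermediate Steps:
H = -203 (H = 2 - 1*205 = 2 - 205 = -203)
c(Q) = 3 - Q
h(w, P) = -203
J(L) = 1/(71 + L)
-5551/J(-94) + h(c(-6), 13)/l = -5551/(1/(71 - 94)) - 203/44103 = -5551/(1/(-23)) - 203*1/44103 = -5551/(-1/23) - 203/44103 = -5551*(-23) - 203/44103 = 127673 - 203/44103 = 5630762116/44103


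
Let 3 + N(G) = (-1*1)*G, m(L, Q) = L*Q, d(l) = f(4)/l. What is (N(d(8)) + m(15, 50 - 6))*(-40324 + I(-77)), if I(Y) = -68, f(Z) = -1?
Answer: -26542593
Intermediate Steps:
d(l) = -1/l
N(G) = -3 - G (N(G) = -3 + (-1*1)*G = -3 - G)
(N(d(8)) + m(15, 50 - 6))*(-40324 + I(-77)) = ((-3 - (-1)/8) + 15*(50 - 6))*(-40324 - 68) = ((-3 - (-1)/8) + 15*44)*(-40392) = ((-3 - 1*(-⅛)) + 660)*(-40392) = ((-3 + ⅛) + 660)*(-40392) = (-23/8 + 660)*(-40392) = (5257/8)*(-40392) = -26542593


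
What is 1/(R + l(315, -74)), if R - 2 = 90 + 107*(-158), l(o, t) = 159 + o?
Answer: -1/16340 ≈ -6.1200e-5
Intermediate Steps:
R = -16814 (R = 2 + (90 + 107*(-158)) = 2 + (90 - 16906) = 2 - 16816 = -16814)
1/(R + l(315, -74)) = 1/(-16814 + (159 + 315)) = 1/(-16814 + 474) = 1/(-16340) = -1/16340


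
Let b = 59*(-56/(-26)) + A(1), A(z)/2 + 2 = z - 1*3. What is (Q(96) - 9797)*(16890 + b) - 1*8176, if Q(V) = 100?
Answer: -2144287534/13 ≈ -1.6495e+8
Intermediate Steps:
A(z) = -10 + 2*z (A(z) = -4 + 2*(z - 1*3) = -4 + 2*(z - 3) = -4 + 2*(-3 + z) = -4 + (-6 + 2*z) = -10 + 2*z)
b = 1548/13 (b = 59*(-56/(-26)) + (-10 + 2*1) = 59*(-56*(-1/26)) + (-10 + 2) = 59*(28/13) - 8 = 1652/13 - 8 = 1548/13 ≈ 119.08)
(Q(96) - 9797)*(16890 + b) - 1*8176 = (100 - 9797)*(16890 + 1548/13) - 1*8176 = -9697*221118/13 - 8176 = -2144181246/13 - 8176 = -2144287534/13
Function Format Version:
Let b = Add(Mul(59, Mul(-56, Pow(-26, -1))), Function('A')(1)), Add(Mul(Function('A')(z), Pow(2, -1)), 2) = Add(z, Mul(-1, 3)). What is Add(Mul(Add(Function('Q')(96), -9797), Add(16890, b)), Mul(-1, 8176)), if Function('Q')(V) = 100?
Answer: Rational(-2144287534, 13) ≈ -1.6495e+8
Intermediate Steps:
Function('A')(z) = Add(-10, Mul(2, z)) (Function('A')(z) = Add(-4, Mul(2, Add(z, Mul(-1, 3)))) = Add(-4, Mul(2, Add(z, -3))) = Add(-4, Mul(2, Add(-3, z))) = Add(-4, Add(-6, Mul(2, z))) = Add(-10, Mul(2, z)))
b = Rational(1548, 13) (b = Add(Mul(59, Mul(-56, Pow(-26, -1))), Add(-10, Mul(2, 1))) = Add(Mul(59, Mul(-56, Rational(-1, 26))), Add(-10, 2)) = Add(Mul(59, Rational(28, 13)), -8) = Add(Rational(1652, 13), -8) = Rational(1548, 13) ≈ 119.08)
Add(Mul(Add(Function('Q')(96), -9797), Add(16890, b)), Mul(-1, 8176)) = Add(Mul(Add(100, -9797), Add(16890, Rational(1548, 13))), Mul(-1, 8176)) = Add(Mul(-9697, Rational(221118, 13)), -8176) = Add(Rational(-2144181246, 13), -8176) = Rational(-2144287534, 13)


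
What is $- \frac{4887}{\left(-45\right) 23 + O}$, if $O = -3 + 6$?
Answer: $\frac{1629}{344} \approx 4.7355$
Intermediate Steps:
$O = 3$
$- \frac{4887}{\left(-45\right) 23 + O} = - \frac{4887}{\left(-45\right) 23 + 3} = - \frac{4887}{-1035 + 3} = - \frac{4887}{-1032} = \left(-4887\right) \left(- \frac{1}{1032}\right) = \frac{1629}{344}$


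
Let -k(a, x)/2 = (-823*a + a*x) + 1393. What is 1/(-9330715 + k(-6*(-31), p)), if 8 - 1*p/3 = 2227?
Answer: -1/6550941 ≈ -1.5265e-7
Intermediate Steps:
p = -6657 (p = 24 - 3*2227 = 24 - 6681 = -6657)
k(a, x) = -2786 + 1646*a - 2*a*x (k(a, x) = -2*((-823*a + a*x) + 1393) = -2*(1393 - 823*a + a*x) = -2786 + 1646*a - 2*a*x)
1/(-9330715 + k(-6*(-31), p)) = 1/(-9330715 + (-2786 + 1646*(-6*(-31)) - 2*(-6*(-31))*(-6657))) = 1/(-9330715 + (-2786 + 1646*186 - 2*186*(-6657))) = 1/(-9330715 + (-2786 + 306156 + 2476404)) = 1/(-9330715 + 2779774) = 1/(-6550941) = -1/6550941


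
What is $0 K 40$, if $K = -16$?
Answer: $0$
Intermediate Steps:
$0 K 40 = 0 \left(-16\right) 40 = 0 \cdot 40 = 0$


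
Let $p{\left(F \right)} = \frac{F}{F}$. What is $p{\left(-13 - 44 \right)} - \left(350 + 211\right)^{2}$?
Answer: $-314720$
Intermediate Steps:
$p{\left(F \right)} = 1$
$p{\left(-13 - 44 \right)} - \left(350 + 211\right)^{2} = 1 - \left(350 + 211\right)^{2} = 1 - 561^{2} = 1 - 314721 = -314720$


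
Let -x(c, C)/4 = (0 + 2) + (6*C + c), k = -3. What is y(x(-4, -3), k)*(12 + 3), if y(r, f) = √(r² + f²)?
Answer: 15*√6409 ≈ 1200.8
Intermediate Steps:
x(c, C) = -8 - 24*C - 4*c (x(c, C) = -4*((0 + 2) + (6*C + c)) = -4*(2 + (c + 6*C)) = -4*(2 + c + 6*C) = -8 - 24*C - 4*c)
y(r, f) = √(f² + r²)
y(x(-4, -3), k)*(12 + 3) = √((-3)² + (-8 - 24*(-3) - 4*(-4))²)*(12 + 3) = √(9 + (-8 + 72 + 16)²)*15 = √(9 + 80²)*15 = √(9 + 6400)*15 = √6409*15 = 15*√6409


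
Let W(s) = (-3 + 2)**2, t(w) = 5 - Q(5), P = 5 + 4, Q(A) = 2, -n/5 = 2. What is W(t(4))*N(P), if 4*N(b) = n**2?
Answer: 25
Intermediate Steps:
n = -10 (n = -5*2 = -10)
P = 9
N(b) = 25 (N(b) = (1/4)*(-10)**2 = (1/4)*100 = 25)
t(w) = 3 (t(w) = 5 - 1*2 = 5 - 2 = 3)
W(s) = 1 (W(s) = (-1)**2 = 1)
W(t(4))*N(P) = 1*25 = 25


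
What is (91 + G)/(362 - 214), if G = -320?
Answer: -229/148 ≈ -1.5473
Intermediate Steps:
(91 + G)/(362 - 214) = (91 - 320)/(362 - 214) = -229/148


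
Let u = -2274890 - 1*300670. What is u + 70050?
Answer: -2505510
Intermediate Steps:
u = -2575560 (u = -2274890 - 300670 = -2575560)
u + 70050 = -2575560 + 70050 = -2505510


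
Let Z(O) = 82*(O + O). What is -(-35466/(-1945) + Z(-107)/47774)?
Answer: -830110912/46460215 ≈ -17.867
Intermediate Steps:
Z(O) = 164*O (Z(O) = 82*(2*O) = 164*O)
-(-35466/(-1945) + Z(-107)/47774) = -(-35466/(-1945) + (164*(-107))/47774) = -(-35466*(-1/1945) - 17548*1/47774) = -(35466/1945 - 8774/23887) = -1*830110912/46460215 = -830110912/46460215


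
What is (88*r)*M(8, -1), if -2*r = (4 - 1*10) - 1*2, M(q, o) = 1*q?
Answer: 2816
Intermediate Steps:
M(q, o) = q
r = 4 (r = -((4 - 1*10) - 1*2)/2 = -((4 - 10) - 2)/2 = -(-6 - 2)/2 = -1/2*(-8) = 4)
(88*r)*M(8, -1) = (88*4)*8 = 352*8 = 2816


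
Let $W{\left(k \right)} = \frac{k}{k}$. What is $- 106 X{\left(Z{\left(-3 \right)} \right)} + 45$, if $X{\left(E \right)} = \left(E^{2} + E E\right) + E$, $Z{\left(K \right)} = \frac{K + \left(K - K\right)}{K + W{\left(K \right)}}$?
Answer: $-591$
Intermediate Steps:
$W{\left(k \right)} = 1$
$Z{\left(K \right)} = \frac{K}{1 + K}$ ($Z{\left(K \right)} = \frac{K + \left(K - K\right)}{K + 1} = \frac{K + 0}{1 + K} = \frac{K}{1 + K}$)
$X{\left(E \right)} = E + 2 E^{2}$ ($X{\left(E \right)} = \left(E^{2} + E^{2}\right) + E = 2 E^{2} + E = E + 2 E^{2}$)
$- 106 X{\left(Z{\left(-3 \right)} \right)} + 45 = - 106 - \frac{3}{1 - 3} \left(1 + 2 \left(- \frac{3}{1 - 3}\right)\right) + 45 = - 106 - \frac{3}{-2} \left(1 + 2 \left(- \frac{3}{-2}\right)\right) + 45 = - 106 \left(-3\right) \left(- \frac{1}{2}\right) \left(1 + 2 \left(\left(-3\right) \left(- \frac{1}{2}\right)\right)\right) + 45 = - 106 \frac{3 \left(1 + 2 \cdot \frac{3}{2}\right)}{2} + 45 = - 106 \frac{3 \left(1 + 3\right)}{2} + 45 = - 106 \cdot \frac{3}{2} \cdot 4 + 45 = \left(-106\right) 6 + 45 = -636 + 45 = -591$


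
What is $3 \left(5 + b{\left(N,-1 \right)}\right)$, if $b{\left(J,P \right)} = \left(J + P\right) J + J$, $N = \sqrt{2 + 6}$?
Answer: $39$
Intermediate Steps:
$N = 2 \sqrt{2}$ ($N = \sqrt{8} = 2 \sqrt{2} \approx 2.8284$)
$b{\left(J,P \right)} = J + J \left(J + P\right)$ ($b{\left(J,P \right)} = J \left(J + P\right) + J = J + J \left(J + P\right)$)
$3 \left(5 + b{\left(N,-1 \right)}\right) = 3 \left(5 + 2 \sqrt{2} \left(1 + 2 \sqrt{2} - 1\right)\right) = 3 \left(5 + 2 \sqrt{2} \cdot 2 \sqrt{2}\right) = 3 \left(5 + 8\right) = 3 \cdot 13 = 39$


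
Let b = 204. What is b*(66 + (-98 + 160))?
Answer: 26112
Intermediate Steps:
b*(66 + (-98 + 160)) = 204*(66 + (-98 + 160)) = 204*(66 + 62) = 204*128 = 26112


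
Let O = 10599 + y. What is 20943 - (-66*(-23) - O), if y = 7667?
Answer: 37691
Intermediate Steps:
O = 18266 (O = 10599 + 7667 = 18266)
20943 - (-66*(-23) - O) = 20943 - (-66*(-23) - 1*18266) = 20943 - (1518 - 18266) = 20943 - 1*(-16748) = 20943 + 16748 = 37691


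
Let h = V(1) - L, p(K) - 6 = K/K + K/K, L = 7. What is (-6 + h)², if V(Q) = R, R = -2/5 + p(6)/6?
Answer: 32761/225 ≈ 145.60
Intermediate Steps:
p(K) = 8 (p(K) = 6 + (K/K + K/K) = 6 + (1 + 1) = 6 + 2 = 8)
R = 14/15 (R = -2/5 + 8/6 = -2*⅕ + 8*(⅙) = -⅖ + 4/3 = 14/15 ≈ 0.93333)
V(Q) = 14/15
h = -91/15 (h = 14/15 - 1*7 = 14/15 - 7 = -91/15 ≈ -6.0667)
(-6 + h)² = (-6 - 91/15)² = (-181/15)² = 32761/225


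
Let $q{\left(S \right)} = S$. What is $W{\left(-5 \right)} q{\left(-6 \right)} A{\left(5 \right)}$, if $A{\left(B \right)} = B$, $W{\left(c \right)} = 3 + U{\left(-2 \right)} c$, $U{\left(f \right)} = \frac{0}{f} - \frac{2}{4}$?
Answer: $-165$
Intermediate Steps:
$U{\left(f \right)} = - \frac{1}{2}$ ($U{\left(f \right)} = 0 - \frac{1}{2} = - \frac{1}{2}$)
$W{\left(c \right)} = 3 - \frac{c}{2}$
$W{\left(-5 \right)} q{\left(-6 \right)} A{\left(5 \right)} = \left(3 - - \frac{5}{2}\right) \left(-6\right) 5 = \left(3 + \frac{5}{2}\right) \left(-6\right) 5 = \frac{11}{2} \left(-6\right) 5 = \left(-33\right) 5 = -165$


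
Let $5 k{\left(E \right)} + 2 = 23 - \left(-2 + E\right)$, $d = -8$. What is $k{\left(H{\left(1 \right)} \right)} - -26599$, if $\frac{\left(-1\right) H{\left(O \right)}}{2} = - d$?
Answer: $\frac{133034}{5} \approx 26607.0$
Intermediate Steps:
$H{\left(O \right)} = -16$ ($H{\left(O \right)} = - 2 \left(\left(-1\right) \left(-8\right)\right) = \left(-2\right) 8 = -16$)
$k{\left(E \right)} = \frac{23}{5} - \frac{E}{5}$ ($k{\left(E \right)} = - \frac{2}{5} + \frac{23 - \left(-2 + E\right)}{5} = - \frac{2}{5} + \frac{25 - E}{5} = - \frac{2}{5} - \left(-5 + \frac{E}{5}\right) = \frac{23}{5} - \frac{E}{5}$)
$k{\left(H{\left(1 \right)} \right)} - -26599 = \left(\frac{23}{5} - - \frac{16}{5}\right) - -26599 = \left(\frac{23}{5} + \frac{16}{5}\right) + 26599 = \frac{39}{5} + 26599 = \frac{133034}{5}$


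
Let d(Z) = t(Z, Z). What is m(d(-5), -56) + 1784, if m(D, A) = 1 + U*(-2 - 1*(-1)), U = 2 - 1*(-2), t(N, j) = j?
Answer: 1781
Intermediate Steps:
d(Z) = Z
U = 4 (U = 2 + 2 = 4)
m(D, A) = -3 (m(D, A) = 1 + 4*(-2 - 1*(-1)) = 1 + 4*(-2 + 1) = 1 + 4*(-1) = 1 - 4 = -3)
m(d(-5), -56) + 1784 = -3 + 1784 = 1781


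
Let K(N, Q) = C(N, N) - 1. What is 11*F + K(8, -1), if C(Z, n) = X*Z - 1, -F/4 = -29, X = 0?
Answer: 1274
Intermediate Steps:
F = 116 (F = -4*(-29) = 116)
C(Z, n) = -1 (C(Z, n) = 0*Z - 1 = 0 - 1 = -1)
K(N, Q) = -2 (K(N, Q) = -1 - 1 = -2)
11*F + K(8, -1) = 11*116 - 2 = 1276 - 2 = 1274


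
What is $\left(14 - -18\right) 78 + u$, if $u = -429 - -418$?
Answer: $2485$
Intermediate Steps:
$u = -11$ ($u = -429 + 418 = -11$)
$\left(14 - -18\right) 78 + u = \left(14 - -18\right) 78 - 11 = \left(14 + 18\right) 78 - 11 = 32 \cdot 78 - 11 = 2496 - 11 = 2485$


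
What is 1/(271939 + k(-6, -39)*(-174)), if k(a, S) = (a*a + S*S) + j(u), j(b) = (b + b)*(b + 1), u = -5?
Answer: -1/5939 ≈ -0.00016838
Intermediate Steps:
j(b) = 2*b*(1 + b) (j(b) = (2*b)*(1 + b) = 2*b*(1 + b))
k(a, S) = 40 + S² + a² (k(a, S) = (a*a + S*S) + 2*(-5)*(1 - 5) = (a² + S²) + 2*(-5)*(-4) = (S² + a²) + 40 = 40 + S² + a²)
1/(271939 + k(-6, -39)*(-174)) = 1/(271939 + (40 + (-39)² + (-6)²)*(-174)) = 1/(271939 + (40 + 1521 + 36)*(-174)) = 1/(271939 + 1597*(-174)) = 1/(271939 - 277878) = 1/(-5939) = -1/5939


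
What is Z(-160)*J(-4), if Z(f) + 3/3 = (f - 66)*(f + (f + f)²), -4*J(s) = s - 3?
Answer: -161743687/4 ≈ -4.0436e+7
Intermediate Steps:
J(s) = ¾ - s/4 (J(s) = -(s - 3)/4 = -(-3 + s)/4 = ¾ - s/4)
Z(f) = -1 + (-66 + f)*(f + 4*f²) (Z(f) = -1 + (f - 66)*(f + (f + f)²) = -1 + (-66 + f)*(f + (2*f)²) = -1 + (-66 + f)*(f + 4*f²))
Z(-160)*J(-4) = (-1 - 263*(-160)² - 66*(-160) + 4*(-160)³)*(¾ - ¼*(-4)) = (-1 - 263*25600 + 10560 + 4*(-4096000))*(¾ + 1) = (-1 - 6732800 + 10560 - 16384000)*(7/4) = -23106241*7/4 = -161743687/4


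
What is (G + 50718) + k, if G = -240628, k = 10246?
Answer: -179664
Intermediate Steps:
(G + 50718) + k = (-240628 + 50718) + 10246 = -189910 + 10246 = -179664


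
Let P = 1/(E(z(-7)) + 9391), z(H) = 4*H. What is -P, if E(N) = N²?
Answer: -1/10175 ≈ -9.8280e-5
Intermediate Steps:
P = 1/10175 (P = 1/((4*(-7))² + 9391) = 1/((-28)² + 9391) = 1/(784 + 9391) = 1/10175 ≈ 9.8280e-5)
-P = -1*1/10175 = -1/10175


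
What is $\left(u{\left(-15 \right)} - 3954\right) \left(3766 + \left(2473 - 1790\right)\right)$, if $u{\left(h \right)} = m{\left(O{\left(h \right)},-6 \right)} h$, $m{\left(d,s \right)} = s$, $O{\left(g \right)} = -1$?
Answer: $-17190936$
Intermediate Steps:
$u{\left(h \right)} = - 6 h$
$\left(u{\left(-15 \right)} - 3954\right) \left(3766 + \left(2473 - 1790\right)\right) = \left(\left(-6\right) \left(-15\right) - 3954\right) \left(3766 + \left(2473 - 1790\right)\right) = \left(90 - 3954\right) \left(3766 + 683\right) = \left(-3864\right) 4449 = -17190936$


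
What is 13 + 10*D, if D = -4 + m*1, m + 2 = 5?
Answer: 3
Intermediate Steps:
m = 3 (m = -2 + 5 = 3)
D = -1 (D = -4 + 3*1 = -4 + 3 = -1)
13 + 10*D = 13 + 10*(-1) = 13 - 10 = 3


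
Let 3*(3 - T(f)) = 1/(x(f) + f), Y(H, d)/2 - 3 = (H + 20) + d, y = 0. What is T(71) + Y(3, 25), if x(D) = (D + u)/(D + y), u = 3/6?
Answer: 3220733/30675 ≈ 105.00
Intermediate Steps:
u = ½ (u = 3*(⅙) = ½ ≈ 0.50000)
Y(H, d) = 46 + 2*H + 2*d (Y(H, d) = 6 + 2*((H + 20) + d) = 6 + 2*((20 + H) + d) = 6 + 2*(20 + H + d) = 6 + (40 + 2*H + 2*d) = 46 + 2*H + 2*d)
x(D) = (½ + D)/D (x(D) = (D + ½)/(D + 0) = (½ + D)/D)
T(f) = 3 - 1/(3*(f + (½ + f)/f)) (T(f) = 3 - 1/(3*((½ + f)/f + f)) = 3 - 1/(3*(f + (½ + f)/f)))
T(71) + Y(3, 25) = (9 + 16*71 + 18*71²)/(3*(1 + 2*71 + 2*71²)) + (46 + 2*3 + 2*25) = (9 + 1136 + 18*5041)/(3*(1 + 142 + 2*5041)) + (46 + 6 + 50) = (9 + 1136 + 90738)/(3*(1 + 142 + 10082)) + 102 = (⅓)*91883/10225 + 102 = (⅓)*(1/10225)*91883 + 102 = 91883/30675 + 102 = 3220733/30675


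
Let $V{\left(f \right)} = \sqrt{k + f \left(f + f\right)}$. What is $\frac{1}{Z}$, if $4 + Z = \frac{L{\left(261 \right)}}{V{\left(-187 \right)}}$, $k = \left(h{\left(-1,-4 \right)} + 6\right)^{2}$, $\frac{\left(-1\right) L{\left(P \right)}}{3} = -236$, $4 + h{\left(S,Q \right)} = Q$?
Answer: $- \frac{11657}{25742} - \frac{59 \sqrt{69942}}{51484} \approx -0.75591$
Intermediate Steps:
$h{\left(S,Q \right)} = -4 + Q$
$L{\left(P \right)} = 708$ ($L{\left(P \right)} = \left(-3\right) \left(-236\right) = 708$)
$k = 4$ ($k = \left(\left(-4 - 4\right) + 6\right)^{2} = \left(-8 + 6\right)^{2} = \left(-2\right)^{2} = 4$)
$V{\left(f \right)} = \sqrt{4 + 2 f^{2}}$ ($V{\left(f \right)} = \sqrt{4 + f \left(f + f\right)} = \sqrt{4 + f 2 f} = \sqrt{4 + 2 f^{2}}$)
$Z = -4 + \frac{118 \sqrt{69942}}{11657}$ ($Z = -4 + \frac{708}{\sqrt{4 + 2 \left(-187\right)^{2}}} = -4 + \frac{708}{\sqrt{4 + 2 \cdot 34969}} = -4 + \frac{708}{\sqrt{4 + 69938}} = -4 + \frac{708}{\sqrt{69942}} = -4 + 708 \frac{\sqrt{69942}}{69942} = -4 + \frac{118 \sqrt{69942}}{11657} \approx -1.3229$)
$\frac{1}{Z} = \frac{1}{-4 + \frac{118 \sqrt{69942}}{11657}}$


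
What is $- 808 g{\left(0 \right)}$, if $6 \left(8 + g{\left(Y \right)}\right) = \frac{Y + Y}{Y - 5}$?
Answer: $6464$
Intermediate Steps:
$g{\left(Y \right)} = -8 + \frac{Y}{3 \left(-5 + Y\right)}$ ($g{\left(Y \right)} = -8 + \frac{\left(Y + Y\right) \frac{1}{Y - 5}}{6} = -8 + \frac{2 Y \frac{1}{-5 + Y}}{6} = -8 + \frac{Y}{3 \left(-5 + Y\right)}$)
$- 808 g{\left(0 \right)} = - 808 \frac{120 - 0}{3 \left(-5 + 0\right)} = - 808 \frac{120 + 0}{3 \left(-5\right)} = - 808 \cdot \frac{1}{3} \left(- \frac{1}{5}\right) 120 = \left(-808\right) \left(-8\right) = 6464$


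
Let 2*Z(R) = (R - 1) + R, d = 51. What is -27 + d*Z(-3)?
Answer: -411/2 ≈ -205.50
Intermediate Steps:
Z(R) = -1/2 + R (Z(R) = ((R - 1) + R)/2 = ((-1 + R) + R)/2 = (-1 + 2*R)/2 = -1/2 + R)
-27 + d*Z(-3) = -27 + 51*(-1/2 - 3) = -27 + 51*(-7/2) = -27 - 357/2 = -411/2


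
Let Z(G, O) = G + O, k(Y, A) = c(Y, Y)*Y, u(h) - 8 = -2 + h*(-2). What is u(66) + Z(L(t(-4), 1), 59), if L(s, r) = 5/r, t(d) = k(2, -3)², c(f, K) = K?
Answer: -62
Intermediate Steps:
u(h) = 6 - 2*h (u(h) = 8 + (-2 + h*(-2)) = 8 + (-2 - 2*h) = 6 - 2*h)
k(Y, A) = Y² (k(Y, A) = Y*Y = Y²)
t(d) = 16 (t(d) = (2²)² = 4² = 16)
u(66) + Z(L(t(-4), 1), 59) = (6 - 2*66) + (5/1 + 59) = (6 - 132) + (5*1 + 59) = -126 + (5 + 59) = -126 + 64 = -62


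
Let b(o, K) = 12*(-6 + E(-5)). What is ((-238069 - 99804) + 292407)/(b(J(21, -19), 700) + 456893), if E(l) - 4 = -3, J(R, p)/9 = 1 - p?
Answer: -45466/456833 ≈ -0.099524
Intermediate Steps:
J(R, p) = 9 - 9*p (J(R, p) = 9*(1 - p) = 9 - 9*p)
E(l) = 1 (E(l) = 4 - 3 = 1)
b(o, K) = -60 (b(o, K) = 12*(-6 + 1) = 12*(-5) = -60)
((-238069 - 99804) + 292407)/(b(J(21, -19), 700) + 456893) = ((-238069 - 99804) + 292407)/(-60 + 456893) = (-337873 + 292407)/456833 = -45466*1/456833 = -45466/456833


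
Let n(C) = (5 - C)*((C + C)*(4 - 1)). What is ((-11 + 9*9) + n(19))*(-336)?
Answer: 512736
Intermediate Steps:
n(C) = 6*C*(5 - C) (n(C) = (5 - C)*((2*C)*3) = (5 - C)*(6*C) = 6*C*(5 - C))
((-11 + 9*9) + n(19))*(-336) = ((-11 + 9*9) + 6*19*(5 - 1*19))*(-336) = ((-11 + 81) + 6*19*(5 - 19))*(-336) = (70 + 6*19*(-14))*(-336) = (70 - 1596)*(-336) = -1526*(-336) = 512736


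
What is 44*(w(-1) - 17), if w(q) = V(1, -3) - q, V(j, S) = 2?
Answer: -616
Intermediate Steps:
w(q) = 2 - q
44*(w(-1) - 17) = 44*((2 - 1*(-1)) - 17) = 44*((2 + 1) - 17) = 44*(3 - 17) = 44*(-14) = -616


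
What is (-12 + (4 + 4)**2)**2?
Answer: 2704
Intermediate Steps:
(-12 + (4 + 4)**2)**2 = (-12 + 8**2)**2 = (-12 + 64)**2 = 52**2 = 2704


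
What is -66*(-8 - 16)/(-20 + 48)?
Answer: 396/7 ≈ 56.571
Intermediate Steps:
-66*(-8 - 16)/(-20 + 48) = -(-1584)/28 = -66*(-6/7) = 396/7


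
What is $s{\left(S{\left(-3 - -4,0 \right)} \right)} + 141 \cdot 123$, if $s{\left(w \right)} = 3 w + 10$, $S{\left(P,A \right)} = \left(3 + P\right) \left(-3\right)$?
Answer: $17317$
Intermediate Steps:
$S{\left(P,A \right)} = -9 - 3 P$
$s{\left(w \right)} = 10 + 3 w$
$s{\left(S{\left(-3 - -4,0 \right)} \right)} + 141 \cdot 123 = \left(10 + 3 \left(-9 - 3 \left(-3 - -4\right)\right)\right) + 141 \cdot 123 = \left(10 + 3 \left(-9 - 3 \left(-3 + 4\right)\right)\right) + 17343 = \left(10 + 3 \left(-9 - 3\right)\right) + 17343 = \left(10 + 3 \left(-12\right)\right) + 17343 = \left(10 - 36\right) + 17343 = -26 + 17343 = 17317$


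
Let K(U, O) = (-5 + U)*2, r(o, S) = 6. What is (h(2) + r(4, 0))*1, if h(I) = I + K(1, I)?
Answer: 0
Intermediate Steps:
K(U, O) = -10 + 2*U
h(I) = -8 + I (h(I) = I + (-10 + 2*1) = I + (-10 + 2) = I - 8 = -8 + I)
(h(2) + r(4, 0))*1 = ((-8 + 2) + 6)*1 = (-6 + 6)*1 = 0*1 = 0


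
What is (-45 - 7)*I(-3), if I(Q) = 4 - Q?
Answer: -364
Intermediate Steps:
(-45 - 7)*I(-3) = (-45 - 7)*(4 - 1*(-3)) = -52*(4 + 3) = -52*7 = -364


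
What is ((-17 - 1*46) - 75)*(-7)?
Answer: 966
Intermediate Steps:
((-17 - 1*46) - 75)*(-7) = ((-17 - 46) - 75)*(-7) = (-63 - 75)*(-7) = -138*(-7) = 966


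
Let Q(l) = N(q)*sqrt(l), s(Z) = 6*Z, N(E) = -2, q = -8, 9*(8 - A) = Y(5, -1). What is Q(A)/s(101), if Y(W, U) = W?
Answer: -sqrt(67)/909 ≈ -0.0090048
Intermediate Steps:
A = 67/9 (A = 8 - 1/9*5 = 8 - 5/9 = 67/9 ≈ 7.4444)
Q(l) = -2*sqrt(l)
Q(A)/s(101) = (-2*sqrt(67)/3)/((6*101)) = -2*sqrt(67)/3/606 = -2*sqrt(67)/3*(1/606) = -sqrt(67)/909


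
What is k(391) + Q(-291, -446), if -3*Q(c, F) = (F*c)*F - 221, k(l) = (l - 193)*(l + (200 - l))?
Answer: 58003577/3 ≈ 1.9335e+7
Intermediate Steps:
k(l) = -38600 + 200*l (k(l) = (-193 + l)*200 = -38600 + 200*l)
Q(c, F) = 221/3 - c*F²/3 (Q(c, F) = -((F*c)*F - 221)/3 = -(c*F² - 221)/3 = -(-221 + c*F²)/3 = 221/3 - c*F²/3)
k(391) + Q(-291, -446) = (-38600 + 200*391) + (221/3 - ⅓*(-291)*(-446)²) = (-38600 + 78200) + (221/3 - ⅓*(-291)*198916) = 39600 + (221/3 + 19294852) = 39600 + 57884777/3 = 58003577/3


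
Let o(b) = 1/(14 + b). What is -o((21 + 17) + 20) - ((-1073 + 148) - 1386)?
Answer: 166391/72 ≈ 2311.0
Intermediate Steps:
-o((21 + 17) + 20) - ((-1073 + 148) - 1386) = -1/(14 + ((21 + 17) + 20)) - ((-1073 + 148) - 1386) = -1/(14 + (38 + 20)) - (-925 - 1386) = -1/(14 + 58) - 1*(-2311) = -1/72 + 2311 = 166391/72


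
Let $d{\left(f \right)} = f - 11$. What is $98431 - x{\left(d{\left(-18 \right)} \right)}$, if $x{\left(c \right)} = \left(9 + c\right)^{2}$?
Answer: $98031$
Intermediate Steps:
$d{\left(f \right)} = -11 + f$
$98431 - x{\left(d{\left(-18 \right)} \right)} = 98431 - \left(9 - 29\right)^{2} = 98431 - \left(-20\right)^{2} = 98431 - 400 = 98031$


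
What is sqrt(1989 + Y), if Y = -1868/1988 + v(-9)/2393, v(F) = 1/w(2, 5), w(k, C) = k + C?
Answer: sqrt(2812080534585889)/1189321 ≈ 44.588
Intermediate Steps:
w(k, C) = C + k
v(F) = 1/7 (v(F) = 1/(5 + 2) = 1/7)
Y = -1117460/1189321 (Y = -1868/1988 + (1/7)/2393 = -1868*1/1988 + (1/7)*(1/2393) = -467/497 + 1/16751 = -1117460/1189321 ≈ -0.93958)
sqrt(1989 + Y) = sqrt(1989 - 1117460/1189321) = sqrt(2364442009/1189321) = sqrt(2812080534585889)/1189321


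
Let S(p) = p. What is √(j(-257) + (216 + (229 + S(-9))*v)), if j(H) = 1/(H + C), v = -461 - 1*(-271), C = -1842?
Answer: 3*I*√20356758987/2099 ≈ 203.92*I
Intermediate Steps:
v = -190 (v = -461 + 271 = -190)
j(H) = 1/(-1842 + H) (j(H) = 1/(H - 1842) = 1/(-1842 + H))
√(j(-257) + (216 + (229 + S(-9))*v)) = √(1/(-1842 - 257) + (216 + (229 - 9)*(-190))) = √(1/(-2099) + (216 + 220*(-190))) = √(-1/2099 + (216 - 41800)) = √(-1/2099 - 41584) = √(-87284817/2099) = 3*I*√20356758987/2099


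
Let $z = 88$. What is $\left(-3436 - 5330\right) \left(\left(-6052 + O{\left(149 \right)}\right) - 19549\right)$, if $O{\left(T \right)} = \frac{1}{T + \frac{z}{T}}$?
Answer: $\frac{5002059653640}{22289} \approx 2.2442 \cdot 10^{8}$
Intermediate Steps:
$O{\left(T \right)} = \frac{1}{T + \frac{88}{T}}$
$\left(-3436 - 5330\right) \left(\left(-6052 + O{\left(149 \right)}\right) - 19549\right) = \left(-3436 - 5330\right) \left(\left(-6052 + \frac{149}{88 + 149^{2}}\right) - 19549\right) = - 8766 \left(\left(-6052 + \frac{149}{88 + 22201}\right) - 19549\right) = - 8766 \left(\left(-6052 + \frac{149}{22289}\right) - 19549\right) = - 8766 \left(- \frac{134892879}{22289} - 19549\right) = \left(-8766\right) \left(- \frac{570620540}{22289}\right) = \frac{5002059653640}{22289}$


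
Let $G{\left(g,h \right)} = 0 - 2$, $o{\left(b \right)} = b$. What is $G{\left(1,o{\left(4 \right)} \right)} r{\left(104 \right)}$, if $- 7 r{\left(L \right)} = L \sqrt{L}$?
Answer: $\frac{416 \sqrt{26}}{7} \approx 303.03$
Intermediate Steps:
$r{\left(L \right)} = - \frac{L^{\frac{3}{2}}}{7}$ ($r{\left(L \right)} = - \frac{L \sqrt{L}}{7} = - \frac{L^{\frac{3}{2}}}{7}$)
$G{\left(g,h \right)} = -2$
$G{\left(1,o{\left(4 \right)} \right)} r{\left(104 \right)} = - 2 \left(- \frac{104^{\frac{3}{2}}}{7}\right) = - 2 \left(- \frac{208 \sqrt{26}}{7}\right) = \frac{416 \sqrt{26}}{7}$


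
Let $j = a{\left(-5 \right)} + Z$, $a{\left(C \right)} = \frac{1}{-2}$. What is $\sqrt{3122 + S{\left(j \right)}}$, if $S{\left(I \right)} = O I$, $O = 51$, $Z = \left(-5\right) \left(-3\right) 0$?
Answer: $\frac{\sqrt{12386}}{2} \approx 55.646$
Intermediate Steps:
$Z = 0$ ($Z = 15 \cdot 0 = 0$)
$a{\left(C \right)} = - \frac{1}{2}$
$j = - \frac{1}{2}$ ($j = - \frac{1}{2} + 0 = - \frac{1}{2} \approx -0.5$)
$S{\left(I \right)} = 51 I$
$\sqrt{3122 + S{\left(j \right)}} = \sqrt{3122 + 51 \left(- \frac{1}{2}\right)} = \sqrt{3122 - \frac{51}{2}} = \sqrt{\frac{6193}{2}} = \frac{\sqrt{12386}}{2}$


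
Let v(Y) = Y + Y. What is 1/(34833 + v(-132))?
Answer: 1/34569 ≈ 2.8928e-5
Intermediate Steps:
v(Y) = 2*Y
1/(34833 + v(-132)) = 1/(34833 + 2*(-132)) = 1/(34833 - 264) = 1/34569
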